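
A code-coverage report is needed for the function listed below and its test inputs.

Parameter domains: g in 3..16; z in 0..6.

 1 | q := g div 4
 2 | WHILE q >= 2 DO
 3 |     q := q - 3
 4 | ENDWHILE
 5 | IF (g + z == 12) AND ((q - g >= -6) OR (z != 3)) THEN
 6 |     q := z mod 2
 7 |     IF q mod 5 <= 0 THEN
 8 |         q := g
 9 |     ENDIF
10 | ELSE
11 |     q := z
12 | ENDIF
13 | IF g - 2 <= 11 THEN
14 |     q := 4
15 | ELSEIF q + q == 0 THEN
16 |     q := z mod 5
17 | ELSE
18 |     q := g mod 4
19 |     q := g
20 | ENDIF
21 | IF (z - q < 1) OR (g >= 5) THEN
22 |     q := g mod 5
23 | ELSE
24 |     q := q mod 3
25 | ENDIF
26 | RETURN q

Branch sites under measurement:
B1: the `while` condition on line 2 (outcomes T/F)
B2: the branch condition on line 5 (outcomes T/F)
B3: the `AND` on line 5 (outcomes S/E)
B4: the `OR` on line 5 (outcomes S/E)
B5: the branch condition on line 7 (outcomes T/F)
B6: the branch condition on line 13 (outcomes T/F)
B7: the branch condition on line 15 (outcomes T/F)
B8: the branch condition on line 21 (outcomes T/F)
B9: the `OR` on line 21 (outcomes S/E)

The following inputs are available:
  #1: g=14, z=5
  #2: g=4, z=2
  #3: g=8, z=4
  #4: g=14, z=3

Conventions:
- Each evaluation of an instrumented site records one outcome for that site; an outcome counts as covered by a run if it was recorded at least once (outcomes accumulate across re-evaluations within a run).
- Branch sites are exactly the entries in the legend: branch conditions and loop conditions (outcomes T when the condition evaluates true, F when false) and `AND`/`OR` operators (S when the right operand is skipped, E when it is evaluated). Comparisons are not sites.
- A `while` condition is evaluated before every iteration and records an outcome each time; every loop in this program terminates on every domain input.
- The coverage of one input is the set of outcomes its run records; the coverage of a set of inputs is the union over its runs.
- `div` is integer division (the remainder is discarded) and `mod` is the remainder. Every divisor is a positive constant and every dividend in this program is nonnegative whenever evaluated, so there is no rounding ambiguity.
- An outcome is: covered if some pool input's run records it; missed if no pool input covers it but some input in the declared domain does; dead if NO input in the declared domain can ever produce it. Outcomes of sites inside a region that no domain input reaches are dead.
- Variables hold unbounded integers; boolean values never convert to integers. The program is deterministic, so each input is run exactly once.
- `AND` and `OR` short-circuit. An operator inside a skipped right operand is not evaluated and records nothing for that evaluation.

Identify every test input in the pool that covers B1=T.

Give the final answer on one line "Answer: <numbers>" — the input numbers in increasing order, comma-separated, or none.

input #1 (g=14, z=5): produces B1=T
input #2 (g=4, z=2): does not produce B1=T
input #3 (g=8, z=4): produces B1=T
input #4 (g=14, z=3): produces B1=T

Answer: 1, 3, 4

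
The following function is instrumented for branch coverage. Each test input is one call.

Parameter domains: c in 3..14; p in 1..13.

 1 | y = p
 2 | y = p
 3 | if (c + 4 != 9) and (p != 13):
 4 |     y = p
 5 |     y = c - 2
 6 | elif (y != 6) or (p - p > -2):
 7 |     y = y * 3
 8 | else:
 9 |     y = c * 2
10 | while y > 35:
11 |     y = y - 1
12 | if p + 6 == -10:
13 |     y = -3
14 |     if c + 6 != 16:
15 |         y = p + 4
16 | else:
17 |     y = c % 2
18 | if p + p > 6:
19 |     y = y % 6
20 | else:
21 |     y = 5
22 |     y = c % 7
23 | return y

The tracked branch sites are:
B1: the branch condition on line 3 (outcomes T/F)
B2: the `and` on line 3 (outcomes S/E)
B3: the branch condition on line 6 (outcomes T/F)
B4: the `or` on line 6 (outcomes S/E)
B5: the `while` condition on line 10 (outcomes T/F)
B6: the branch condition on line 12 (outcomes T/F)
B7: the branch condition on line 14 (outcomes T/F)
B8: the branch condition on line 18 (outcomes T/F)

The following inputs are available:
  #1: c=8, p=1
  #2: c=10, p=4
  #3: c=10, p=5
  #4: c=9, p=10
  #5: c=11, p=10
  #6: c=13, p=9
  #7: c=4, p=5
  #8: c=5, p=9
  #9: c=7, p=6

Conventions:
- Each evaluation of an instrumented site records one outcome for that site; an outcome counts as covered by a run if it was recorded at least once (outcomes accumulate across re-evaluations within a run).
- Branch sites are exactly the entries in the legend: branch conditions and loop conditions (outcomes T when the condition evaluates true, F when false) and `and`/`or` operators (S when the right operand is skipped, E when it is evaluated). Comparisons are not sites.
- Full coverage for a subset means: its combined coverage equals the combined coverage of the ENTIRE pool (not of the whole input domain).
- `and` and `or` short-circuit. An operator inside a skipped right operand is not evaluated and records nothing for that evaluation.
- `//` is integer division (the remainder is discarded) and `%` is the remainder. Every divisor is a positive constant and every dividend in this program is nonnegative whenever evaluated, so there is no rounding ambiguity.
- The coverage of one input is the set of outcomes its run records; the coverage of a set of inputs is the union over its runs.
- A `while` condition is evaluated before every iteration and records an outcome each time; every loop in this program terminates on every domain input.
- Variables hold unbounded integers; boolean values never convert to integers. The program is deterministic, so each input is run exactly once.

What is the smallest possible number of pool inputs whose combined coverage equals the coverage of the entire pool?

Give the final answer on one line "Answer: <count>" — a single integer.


input #1 (c=8, p=1): events B2->E, B1->T, B5->F, B6->F, B8->F; covers B1=T, B2=E, B5=F, B6=F, B8=F
input #2 (c=10, p=4): events B2->E, B1->T, B5->F, B6->F, B8->T; covers B1=T, B2=E, B5=F, B6=F, B8=T
input #3 (c=10, p=5): events B2->E, B1->T, B5->F, B6->F, B8->T; covers B1=T, B2=E, B5=F, B6=F, B8=T
input #4 (c=9, p=10): events B2->E, B1->T, B5->F, B6->F, B8->T; covers B1=T, B2=E, B5=F, B6=F, B8=T
input #5 (c=11, p=10): events B2->E, B1->T, B5->F, B6->F, B8->T; covers B1=T, B2=E, B5=F, B6=F, B8=T
input #6 (c=13, p=9): events B2->E, B1->T, B5->F, B6->F, B8->T; covers B1=T, B2=E, B5=F, B6=F, B8=T
input #7 (c=4, p=5): events B2->E, B1->T, B5->F, B6->F, B8->T; covers B1=T, B2=E, B5=F, B6=F, B8=T
input #8 (c=5, p=9): events B2->S, B1->F, B4->S, B3->T, B5->F, B6->F, B8->T; covers B1=F, B2=S, B3=T, B4=S, B5=F, B6=F, B8=T
input #9 (c=7, p=6): events B2->E, B1->T, B5->F, B6->F, B8->T; covers B1=T, B2=E, B5=F, B6=F, B8=T
together the pool reaches 10 outcomes: B1=T, B1=F, B2=S, B2=E, B3=T, B4=S, B5=F, B6=F, B8=T, B8=F
checked all size-1 subsets: none covers 10 outcomes (max 7/10)
inputs {1, 8} (size 2) cover everything; no size-2 subset with a lexicographically smaller index list covers all 10
Answer: 2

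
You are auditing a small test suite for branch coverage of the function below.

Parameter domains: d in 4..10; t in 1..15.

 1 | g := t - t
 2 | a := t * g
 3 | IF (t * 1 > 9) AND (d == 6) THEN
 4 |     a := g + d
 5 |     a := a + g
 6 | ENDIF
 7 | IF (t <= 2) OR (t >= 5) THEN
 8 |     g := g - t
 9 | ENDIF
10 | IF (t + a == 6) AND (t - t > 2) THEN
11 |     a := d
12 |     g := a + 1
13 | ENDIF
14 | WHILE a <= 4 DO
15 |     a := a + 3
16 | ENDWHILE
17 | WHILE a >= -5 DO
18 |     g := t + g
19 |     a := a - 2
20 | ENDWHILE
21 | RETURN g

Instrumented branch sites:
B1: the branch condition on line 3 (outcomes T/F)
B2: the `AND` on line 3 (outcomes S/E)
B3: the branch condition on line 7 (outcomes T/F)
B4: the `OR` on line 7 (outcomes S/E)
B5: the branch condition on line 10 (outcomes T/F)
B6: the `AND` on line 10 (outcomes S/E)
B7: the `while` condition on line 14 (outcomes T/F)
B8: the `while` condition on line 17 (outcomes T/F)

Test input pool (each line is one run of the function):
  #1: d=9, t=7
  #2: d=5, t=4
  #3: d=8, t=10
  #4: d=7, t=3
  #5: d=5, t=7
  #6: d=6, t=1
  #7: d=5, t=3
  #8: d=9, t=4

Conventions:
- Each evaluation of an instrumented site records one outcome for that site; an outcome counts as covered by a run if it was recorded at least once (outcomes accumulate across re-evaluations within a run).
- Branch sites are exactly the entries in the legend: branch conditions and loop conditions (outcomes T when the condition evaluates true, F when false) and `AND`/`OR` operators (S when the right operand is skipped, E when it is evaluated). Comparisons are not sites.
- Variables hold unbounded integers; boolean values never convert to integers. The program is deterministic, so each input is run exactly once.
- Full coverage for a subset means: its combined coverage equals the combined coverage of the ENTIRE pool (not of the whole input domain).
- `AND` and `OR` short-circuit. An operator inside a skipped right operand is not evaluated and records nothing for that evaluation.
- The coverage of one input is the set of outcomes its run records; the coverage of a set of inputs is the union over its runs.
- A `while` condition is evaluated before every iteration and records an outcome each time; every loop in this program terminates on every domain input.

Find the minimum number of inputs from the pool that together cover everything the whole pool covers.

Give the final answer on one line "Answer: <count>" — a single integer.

test 1 (d=9, t=7) fires B2->S, B1->F, B4->E, B3->T, B6->S, B5->F, B7->T, B7->T, B7->F, B8->T, B8->T, B8->T, B8->T, B8->T, ...; hits B1=F, B2=S, B3=T, B4=E, B5=F, B6=S, B7=T, B7=F, B8=T, B8=F
test 2 (d=5, t=4) fires B2->S, B1->F, B4->E, B3->F, B6->S, B5->F, B7->T, B7->T, B7->F, B8->T, B8->T, B8->T, B8->T, B8->T, ...; hits B1=F, B2=S, B3=F, B4=E, B5=F, B6=S, B7=T, B7=F, B8=T, B8=F
test 3 (d=8, t=10) fires B2->E, B1->F, B4->E, B3->T, B6->S, B5->F, B7->T, B7->T, B7->F, B8->T, B8->T, B8->T, B8->T, B8->T, ...; hits B1=F, B2=E, B3=T, B4=E, B5=F, B6=S, B7=T, B7=F, B8=T, B8=F
test 4 (d=7, t=3) fires B2->S, B1->F, B4->E, B3->F, B6->S, B5->F, B7->T, B7->T, B7->F, B8->T, B8->T, B8->T, B8->T, B8->T, ...; hits B1=F, B2=S, B3=F, B4=E, B5=F, B6=S, B7=T, B7=F, B8=T, B8=F
test 5 (d=5, t=7) fires B2->S, B1->F, B4->E, B3->T, B6->S, B5->F, B7->T, B7->T, B7->F, B8->T, B8->T, B8->T, B8->T, B8->T, ...; hits B1=F, B2=S, B3=T, B4=E, B5=F, B6=S, B7=T, B7=F, B8=T, B8=F
test 6 (d=6, t=1) fires B2->S, B1->F, B4->S, B3->T, B6->S, B5->F, B7->T, B7->T, B7->F, B8->T, B8->T, B8->T, B8->T, B8->T, ...; hits B1=F, B2=S, B3=T, B4=S, B5=F, B6=S, B7=T, B7=F, B8=T, B8=F
test 7 (d=5, t=3) fires B2->S, B1->F, B4->E, B3->F, B6->S, B5->F, B7->T, B7->T, B7->F, B8->T, B8->T, B8->T, B8->T, B8->T, ...; hits B1=F, B2=S, B3=F, B4=E, B5=F, B6=S, B7=T, B7=F, B8=T, B8=F
test 8 (d=9, t=4) fires B2->S, B1->F, B4->E, B3->F, B6->S, B5->F, B7->T, B7->T, B7->F, B8->T, B8->T, B8->T, B8->T, B8->T, ...; hits B1=F, B2=S, B3=F, B4=E, B5=F, B6=S, B7=T, B7=F, B8=T, B8=F
the full pool covers 13 outcomes: B1=F, B2=S, B2=E, B3=T, B3=F, B4=S, B4=E, B5=F, B6=S, B7=T, B7=F, B8=T, B8=F
size 1 is not enough: best union over all size-1 subsets is 10/13
size 2 is not enough: best union over all size-2 subsets is 12/13
at size 3, {2, 3, 6} reaches all 13 outcomes; every lexicographically earlier size-3 subset fails

Answer: 3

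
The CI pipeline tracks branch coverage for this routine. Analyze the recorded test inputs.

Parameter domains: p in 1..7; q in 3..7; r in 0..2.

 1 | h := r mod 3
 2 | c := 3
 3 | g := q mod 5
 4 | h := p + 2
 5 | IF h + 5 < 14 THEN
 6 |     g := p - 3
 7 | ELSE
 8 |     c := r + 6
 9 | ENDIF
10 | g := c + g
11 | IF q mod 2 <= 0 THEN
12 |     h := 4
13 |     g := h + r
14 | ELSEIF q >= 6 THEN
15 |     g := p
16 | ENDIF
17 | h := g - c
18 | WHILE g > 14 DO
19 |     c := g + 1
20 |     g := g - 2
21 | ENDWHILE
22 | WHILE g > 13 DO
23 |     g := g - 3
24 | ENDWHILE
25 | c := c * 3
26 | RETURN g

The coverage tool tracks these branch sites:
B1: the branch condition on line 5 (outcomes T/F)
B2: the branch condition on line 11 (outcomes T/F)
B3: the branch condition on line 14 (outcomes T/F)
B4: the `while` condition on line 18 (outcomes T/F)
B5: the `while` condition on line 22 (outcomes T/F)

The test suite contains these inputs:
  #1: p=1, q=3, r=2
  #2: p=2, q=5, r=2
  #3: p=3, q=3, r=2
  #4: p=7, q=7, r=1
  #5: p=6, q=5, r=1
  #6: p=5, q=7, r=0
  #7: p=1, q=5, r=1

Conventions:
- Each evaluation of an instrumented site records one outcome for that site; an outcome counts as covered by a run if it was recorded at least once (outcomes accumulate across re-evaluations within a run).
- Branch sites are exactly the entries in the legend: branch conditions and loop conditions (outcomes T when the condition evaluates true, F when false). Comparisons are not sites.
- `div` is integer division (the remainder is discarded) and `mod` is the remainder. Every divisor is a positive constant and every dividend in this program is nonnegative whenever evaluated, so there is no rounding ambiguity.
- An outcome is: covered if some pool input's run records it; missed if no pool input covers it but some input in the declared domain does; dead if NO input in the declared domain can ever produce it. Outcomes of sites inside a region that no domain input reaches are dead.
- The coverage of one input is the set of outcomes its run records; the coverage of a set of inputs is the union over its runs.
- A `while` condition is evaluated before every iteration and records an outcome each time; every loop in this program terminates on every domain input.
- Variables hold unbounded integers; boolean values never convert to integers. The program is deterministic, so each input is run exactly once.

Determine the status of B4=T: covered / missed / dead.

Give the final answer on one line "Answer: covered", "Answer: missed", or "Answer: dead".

no pool input records B4=T
checking all 105 inputs in the declared domain: B4=T is never recorded -> dead

Answer: dead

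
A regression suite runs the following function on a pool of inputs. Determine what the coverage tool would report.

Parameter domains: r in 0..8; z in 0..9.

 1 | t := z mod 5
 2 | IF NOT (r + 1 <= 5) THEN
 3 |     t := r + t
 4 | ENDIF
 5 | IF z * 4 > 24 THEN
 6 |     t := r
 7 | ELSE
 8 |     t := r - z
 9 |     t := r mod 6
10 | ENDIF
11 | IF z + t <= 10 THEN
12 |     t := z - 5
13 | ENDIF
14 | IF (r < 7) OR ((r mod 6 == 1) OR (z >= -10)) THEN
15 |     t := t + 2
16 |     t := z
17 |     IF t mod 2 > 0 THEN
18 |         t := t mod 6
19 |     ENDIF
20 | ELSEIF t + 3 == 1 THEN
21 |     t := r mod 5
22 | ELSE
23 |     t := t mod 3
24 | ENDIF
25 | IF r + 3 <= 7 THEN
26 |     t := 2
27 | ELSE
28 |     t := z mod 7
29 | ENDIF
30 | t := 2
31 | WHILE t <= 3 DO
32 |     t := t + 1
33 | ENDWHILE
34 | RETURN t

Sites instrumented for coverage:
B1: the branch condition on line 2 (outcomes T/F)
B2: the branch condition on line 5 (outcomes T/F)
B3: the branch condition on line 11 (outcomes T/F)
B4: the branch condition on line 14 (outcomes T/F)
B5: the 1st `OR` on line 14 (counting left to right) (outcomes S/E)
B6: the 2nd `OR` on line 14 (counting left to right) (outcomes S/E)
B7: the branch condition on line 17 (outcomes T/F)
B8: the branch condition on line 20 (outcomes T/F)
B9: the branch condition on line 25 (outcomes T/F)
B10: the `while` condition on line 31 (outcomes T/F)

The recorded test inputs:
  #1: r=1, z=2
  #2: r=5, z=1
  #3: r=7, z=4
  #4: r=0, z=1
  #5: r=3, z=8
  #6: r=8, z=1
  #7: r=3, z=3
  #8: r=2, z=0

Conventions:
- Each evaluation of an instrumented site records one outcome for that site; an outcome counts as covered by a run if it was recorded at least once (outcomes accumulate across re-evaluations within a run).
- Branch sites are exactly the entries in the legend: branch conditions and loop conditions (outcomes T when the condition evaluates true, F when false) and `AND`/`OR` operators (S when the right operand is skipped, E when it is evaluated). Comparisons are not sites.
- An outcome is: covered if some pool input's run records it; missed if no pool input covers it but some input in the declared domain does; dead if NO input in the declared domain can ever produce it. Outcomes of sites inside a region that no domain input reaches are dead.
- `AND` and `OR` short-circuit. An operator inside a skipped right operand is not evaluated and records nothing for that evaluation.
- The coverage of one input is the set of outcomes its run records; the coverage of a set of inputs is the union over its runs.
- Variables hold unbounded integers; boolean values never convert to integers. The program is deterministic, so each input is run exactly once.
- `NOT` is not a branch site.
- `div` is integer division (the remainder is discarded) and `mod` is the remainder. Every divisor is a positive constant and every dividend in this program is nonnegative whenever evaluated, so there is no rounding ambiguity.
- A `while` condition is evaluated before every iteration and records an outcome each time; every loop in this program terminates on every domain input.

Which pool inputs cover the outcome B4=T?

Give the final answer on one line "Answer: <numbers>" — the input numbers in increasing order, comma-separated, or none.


input #1 (r=1, z=2): produces B4=T
input #2 (r=5, z=1): produces B4=T
input #3 (r=7, z=4): produces B4=T
input #4 (r=0, z=1): produces B4=T
input #5 (r=3, z=8): produces B4=T
input #6 (r=8, z=1): produces B4=T
input #7 (r=3, z=3): produces B4=T
input #8 (r=2, z=0): produces B4=T
Answer: 1, 2, 3, 4, 5, 6, 7, 8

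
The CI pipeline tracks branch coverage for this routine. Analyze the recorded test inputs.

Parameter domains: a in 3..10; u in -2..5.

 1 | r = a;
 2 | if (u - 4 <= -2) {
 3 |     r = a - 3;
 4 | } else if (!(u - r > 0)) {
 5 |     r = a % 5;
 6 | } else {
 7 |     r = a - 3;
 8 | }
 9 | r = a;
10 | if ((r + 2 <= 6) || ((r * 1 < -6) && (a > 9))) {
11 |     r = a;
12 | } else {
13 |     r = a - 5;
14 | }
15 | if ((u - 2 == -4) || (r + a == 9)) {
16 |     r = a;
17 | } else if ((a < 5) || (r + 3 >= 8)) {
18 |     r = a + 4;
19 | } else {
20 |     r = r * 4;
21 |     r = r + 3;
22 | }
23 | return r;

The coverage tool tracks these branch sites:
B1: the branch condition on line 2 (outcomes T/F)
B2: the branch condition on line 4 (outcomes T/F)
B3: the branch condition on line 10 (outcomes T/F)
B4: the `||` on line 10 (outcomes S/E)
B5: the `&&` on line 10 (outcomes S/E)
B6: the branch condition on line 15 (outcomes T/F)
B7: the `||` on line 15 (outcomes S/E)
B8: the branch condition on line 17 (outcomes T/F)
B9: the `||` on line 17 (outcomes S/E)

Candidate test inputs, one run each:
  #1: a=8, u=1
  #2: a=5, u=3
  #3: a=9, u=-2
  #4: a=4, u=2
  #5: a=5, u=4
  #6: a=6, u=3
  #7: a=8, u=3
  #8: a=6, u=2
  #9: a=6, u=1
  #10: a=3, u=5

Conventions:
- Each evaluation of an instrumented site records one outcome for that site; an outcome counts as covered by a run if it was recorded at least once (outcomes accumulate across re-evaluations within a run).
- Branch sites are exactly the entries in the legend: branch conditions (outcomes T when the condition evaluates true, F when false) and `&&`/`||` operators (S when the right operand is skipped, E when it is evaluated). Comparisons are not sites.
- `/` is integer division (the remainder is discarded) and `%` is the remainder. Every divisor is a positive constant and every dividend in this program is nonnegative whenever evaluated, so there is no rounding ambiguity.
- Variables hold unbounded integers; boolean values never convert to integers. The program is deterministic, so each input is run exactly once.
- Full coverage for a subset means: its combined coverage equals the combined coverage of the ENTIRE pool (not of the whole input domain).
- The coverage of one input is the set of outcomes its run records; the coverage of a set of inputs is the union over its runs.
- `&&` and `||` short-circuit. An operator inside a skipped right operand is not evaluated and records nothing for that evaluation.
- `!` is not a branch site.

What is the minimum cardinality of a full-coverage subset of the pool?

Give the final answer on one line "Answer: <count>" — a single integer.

input #1 (a=8, u=1): events B1->T, B4->E, B5->S, B3->F, B7->E, B6->F, B9->E, B8->F; covers B1=T, B3=F, B4=E, B5=S, B6=F, B7=E, B8=F, B9=E
input #2 (a=5, u=3): events B1->F, B2->T, B4->E, B5->S, B3->F, B7->E, B6->F, B9->E, B8->F; covers B1=F, B2=T, B3=F, B4=E, B5=S, B6=F, B7=E, B8=F, B9=E
input #3 (a=9, u=-2): events B1->T, B4->E, B5->S, B3->F, B7->S, B6->T; covers B1=T, B3=F, B4=E, B5=S, B6=T, B7=S
input #4 (a=4, u=2): events B1->T, B4->S, B3->T, B7->E, B6->F, B9->S, B8->T; covers B1=T, B3=T, B4=S, B6=F, B7=E, B8=T, B9=S
input #5 (a=5, u=4): events B1->F, B2->T, B4->E, B5->S, B3->F, B7->E, B6->F, B9->E, B8->F; covers B1=F, B2=T, B3=F, B4=E, B5=S, B6=F, B7=E, B8=F, B9=E
input #6 (a=6, u=3): events B1->F, B2->T, B4->E, B5->S, B3->F, B7->E, B6->F, B9->E, B8->F; covers B1=F, B2=T, B3=F, B4=E, B5=S, B6=F, B7=E, B8=F, B9=E
input #7 (a=8, u=3): events B1->F, B2->T, B4->E, B5->S, B3->F, B7->E, B6->F, B9->E, B8->F; covers B1=F, B2=T, B3=F, B4=E, B5=S, B6=F, B7=E, B8=F, B9=E
input #8 (a=6, u=2): events B1->T, B4->E, B5->S, B3->F, B7->E, B6->F, B9->E, B8->F; covers B1=T, B3=F, B4=E, B5=S, B6=F, B7=E, B8=F, B9=E
input #9 (a=6, u=1): events B1->T, B4->E, B5->S, B3->F, B7->E, B6->F, B9->E, B8->F; covers B1=T, B3=F, B4=E, B5=S, B6=F, B7=E, B8=F, B9=E
input #10 (a=3, u=5): events B1->F, B2->F, B4->S, B3->T, B7->E, B6->F, B9->S, B8->T; covers B1=F, B2=F, B3=T, B4=S, B6=F, B7=E, B8=T, B9=S
pool-wide coverage (17 outcomes): B1=T, B1=F, B2=T, B2=F, B3=T, B3=F, B4=S, B4=E, B5=S, B6=T, B6=F, B7=S, B7=E, B8=T, B8=F, B9=S, B9=E
size 1 is not enough: best union over all size-1 subsets is 9/17
size 2 is not enough: best union over all size-2 subsets is 14/17
size 3: inputs {2, 3, 10} cover all 17 outcomes, and no lexicographically smaller subset of this size does

Answer: 3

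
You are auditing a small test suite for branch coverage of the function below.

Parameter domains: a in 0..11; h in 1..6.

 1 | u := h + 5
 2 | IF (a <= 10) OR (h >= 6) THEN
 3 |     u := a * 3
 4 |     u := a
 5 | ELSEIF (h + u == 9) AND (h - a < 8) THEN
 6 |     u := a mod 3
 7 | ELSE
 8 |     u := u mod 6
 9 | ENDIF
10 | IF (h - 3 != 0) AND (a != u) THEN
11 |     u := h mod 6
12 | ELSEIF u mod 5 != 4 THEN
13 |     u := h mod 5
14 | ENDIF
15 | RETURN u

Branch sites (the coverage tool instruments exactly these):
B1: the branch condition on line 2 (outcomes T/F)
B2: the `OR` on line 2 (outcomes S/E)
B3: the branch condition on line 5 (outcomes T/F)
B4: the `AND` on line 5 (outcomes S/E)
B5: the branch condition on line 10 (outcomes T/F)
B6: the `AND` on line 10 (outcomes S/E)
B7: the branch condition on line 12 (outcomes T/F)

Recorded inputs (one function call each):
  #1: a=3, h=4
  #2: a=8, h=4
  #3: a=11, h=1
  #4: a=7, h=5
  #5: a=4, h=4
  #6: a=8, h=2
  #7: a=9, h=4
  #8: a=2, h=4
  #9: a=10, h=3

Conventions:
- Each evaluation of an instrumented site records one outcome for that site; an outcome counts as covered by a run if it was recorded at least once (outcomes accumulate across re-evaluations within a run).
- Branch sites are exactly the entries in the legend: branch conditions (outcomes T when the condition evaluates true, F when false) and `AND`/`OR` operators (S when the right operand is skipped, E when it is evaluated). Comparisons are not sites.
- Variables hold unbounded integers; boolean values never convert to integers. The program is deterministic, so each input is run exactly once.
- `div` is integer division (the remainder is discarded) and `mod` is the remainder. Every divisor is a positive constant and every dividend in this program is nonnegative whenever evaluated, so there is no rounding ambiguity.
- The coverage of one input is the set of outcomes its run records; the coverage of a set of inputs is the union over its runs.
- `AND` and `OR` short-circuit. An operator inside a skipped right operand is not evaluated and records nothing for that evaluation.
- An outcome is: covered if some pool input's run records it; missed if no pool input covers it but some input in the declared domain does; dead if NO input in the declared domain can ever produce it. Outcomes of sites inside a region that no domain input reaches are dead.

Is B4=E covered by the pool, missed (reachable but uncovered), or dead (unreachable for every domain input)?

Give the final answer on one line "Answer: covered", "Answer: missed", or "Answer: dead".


no pool input records B4=E
but domain input (a=11, h=2) does record it -> reachable, so missed
Answer: missed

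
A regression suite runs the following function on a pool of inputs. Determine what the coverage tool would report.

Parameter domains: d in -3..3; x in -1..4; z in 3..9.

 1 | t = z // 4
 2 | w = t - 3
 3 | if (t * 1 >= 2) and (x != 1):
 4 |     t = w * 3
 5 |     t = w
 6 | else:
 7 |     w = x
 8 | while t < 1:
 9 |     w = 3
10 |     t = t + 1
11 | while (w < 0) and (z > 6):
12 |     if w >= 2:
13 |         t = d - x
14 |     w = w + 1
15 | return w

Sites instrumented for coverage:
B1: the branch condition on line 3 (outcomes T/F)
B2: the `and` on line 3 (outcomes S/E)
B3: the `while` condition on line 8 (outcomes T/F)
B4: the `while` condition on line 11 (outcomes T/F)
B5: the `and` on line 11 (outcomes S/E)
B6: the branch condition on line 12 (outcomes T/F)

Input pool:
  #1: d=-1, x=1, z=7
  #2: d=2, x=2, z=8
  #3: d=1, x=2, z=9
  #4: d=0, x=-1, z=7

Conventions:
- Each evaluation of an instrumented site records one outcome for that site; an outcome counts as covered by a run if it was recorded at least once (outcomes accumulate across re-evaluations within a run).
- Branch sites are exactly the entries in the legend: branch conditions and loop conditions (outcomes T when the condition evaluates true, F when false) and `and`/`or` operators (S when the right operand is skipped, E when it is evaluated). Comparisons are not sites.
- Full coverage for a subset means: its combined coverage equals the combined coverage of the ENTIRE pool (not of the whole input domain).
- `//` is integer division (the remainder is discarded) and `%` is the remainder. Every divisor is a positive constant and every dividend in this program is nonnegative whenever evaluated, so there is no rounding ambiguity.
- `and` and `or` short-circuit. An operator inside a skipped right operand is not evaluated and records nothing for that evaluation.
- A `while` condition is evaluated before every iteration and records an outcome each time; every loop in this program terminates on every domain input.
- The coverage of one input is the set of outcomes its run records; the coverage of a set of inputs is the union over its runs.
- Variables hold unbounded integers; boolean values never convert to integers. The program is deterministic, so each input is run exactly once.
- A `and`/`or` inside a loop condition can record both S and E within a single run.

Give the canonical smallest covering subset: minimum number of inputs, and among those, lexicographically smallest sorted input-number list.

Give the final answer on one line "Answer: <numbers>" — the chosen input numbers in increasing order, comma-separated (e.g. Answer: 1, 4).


run #1 (d=-1, x=1, z=7) runs B2->S, B1->F, B3->F, B5->S, B4->F; records B1=F, B2=S, B3=F, B4=F, B5=S
run #2 (d=2, x=2, z=8) runs B2->E, B1->T, B3->T, B3->T, B3->F, B5->S, B4->F; records B1=T, B2=E, B3=T, B3=F, B4=F, B5=S
run #3 (d=1, x=2, z=9) runs B2->E, B1->T, B3->T, B3->T, B3->F, B5->S, B4->F; records B1=T, B2=E, B3=T, B3=F, B4=F, B5=S
run #4 (d=0, x=-1, z=7) runs B2->S, B1->F, B3->F, B5->E, B4->T, B6->F, B5->S, B4->F; records B1=F, B2=S, B3=F, B4=T, B4=F, B5=S, B5=E, B6=F
together the pool reaches 11 outcomes: B1=T, B1=F, B2=S, B2=E, B3=T, B3=F, B4=T, B4=F, B5=S, B5=E, B6=F
checked all size-1 subsets: none covers 11 outcomes (max 8/11)
size 2: inputs {2, 4} cover all 11 outcomes, and no lexicographically smaller subset of this size does
Answer: 2, 4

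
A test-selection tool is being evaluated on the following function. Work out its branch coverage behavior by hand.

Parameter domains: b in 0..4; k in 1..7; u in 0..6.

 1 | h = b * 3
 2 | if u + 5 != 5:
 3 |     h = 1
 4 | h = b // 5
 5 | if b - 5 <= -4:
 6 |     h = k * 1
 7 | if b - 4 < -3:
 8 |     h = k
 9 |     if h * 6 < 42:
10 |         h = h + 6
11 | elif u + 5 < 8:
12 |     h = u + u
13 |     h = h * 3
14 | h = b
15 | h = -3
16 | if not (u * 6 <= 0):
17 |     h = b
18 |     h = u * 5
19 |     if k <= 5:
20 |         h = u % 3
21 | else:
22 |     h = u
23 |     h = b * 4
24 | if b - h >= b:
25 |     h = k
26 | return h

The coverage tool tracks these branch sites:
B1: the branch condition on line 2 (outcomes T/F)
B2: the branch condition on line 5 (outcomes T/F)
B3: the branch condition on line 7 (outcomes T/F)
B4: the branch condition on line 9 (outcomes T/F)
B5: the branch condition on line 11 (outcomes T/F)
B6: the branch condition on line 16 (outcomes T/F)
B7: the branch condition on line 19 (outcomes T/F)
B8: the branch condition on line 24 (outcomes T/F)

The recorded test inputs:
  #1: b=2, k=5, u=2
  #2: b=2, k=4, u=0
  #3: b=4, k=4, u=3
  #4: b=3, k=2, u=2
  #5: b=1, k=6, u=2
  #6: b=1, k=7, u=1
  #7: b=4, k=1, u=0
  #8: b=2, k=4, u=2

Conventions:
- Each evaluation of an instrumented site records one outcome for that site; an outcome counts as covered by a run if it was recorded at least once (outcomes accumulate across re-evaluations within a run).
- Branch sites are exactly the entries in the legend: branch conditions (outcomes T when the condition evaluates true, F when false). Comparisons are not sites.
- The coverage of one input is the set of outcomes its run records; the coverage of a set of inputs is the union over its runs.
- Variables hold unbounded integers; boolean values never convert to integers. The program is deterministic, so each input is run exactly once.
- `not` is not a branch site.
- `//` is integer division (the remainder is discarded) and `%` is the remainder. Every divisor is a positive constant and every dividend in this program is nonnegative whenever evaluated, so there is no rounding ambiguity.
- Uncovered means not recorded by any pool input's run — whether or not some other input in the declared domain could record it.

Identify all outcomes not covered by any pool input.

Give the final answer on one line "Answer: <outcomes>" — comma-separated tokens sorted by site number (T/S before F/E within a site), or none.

#1 (b=2, k=5, u=2) -> B1->T, B2->F, B3->F, B5->T, B6->T, B7->T, B8->F; covered: B1=T, B2=F, B3=F, B5=T, B6=T, B7=T, B8=F
#2 (b=2, k=4, u=0) -> B1->F, B2->F, B3->F, B5->T, B6->F, B8->F; covered: B1=F, B2=F, B3=F, B5=T, B6=F, B8=F
#3 (b=4, k=4, u=3) -> B1->T, B2->F, B3->F, B5->F, B6->T, B7->T, B8->T; covered: B1=T, B2=F, B3=F, B5=F, B6=T, B7=T, B8=T
#4 (b=3, k=2, u=2) -> B1->T, B2->F, B3->F, B5->T, B6->T, B7->T, B8->F; covered: B1=T, B2=F, B3=F, B5=T, B6=T, B7=T, B8=F
#5 (b=1, k=6, u=2) -> B1->T, B2->T, B3->F, B5->T, B6->T, B7->F, B8->F; covered: B1=T, B2=T, B3=F, B5=T, B6=T, B7=F, B8=F
#6 (b=1, k=7, u=1) -> B1->T, B2->T, B3->F, B5->T, B6->T, B7->F, B8->F; covered: B1=T, B2=T, B3=F, B5=T, B6=T, B7=F, B8=F
#7 (b=4, k=1, u=0) -> B1->F, B2->F, B3->F, B5->T, B6->F, B8->F; covered: B1=F, B2=F, B3=F, B5=T, B6=F, B8=F
#8 (b=2, k=4, u=2) -> B1->T, B2->F, B3->F, B5->T, B6->T, B7->T, B8->F; covered: B1=T, B2=F, B3=F, B5=T, B6=T, B7=T, B8=F
union over the pool: B1=T, B1=F, B2=T, B2=F, B3=F, B5=T, B5=F, B6=T, B6=F, B7=T, B7=F, B8=T, B8=F
uncovered (3 of 16): B3=T, B4=T, B4=F

Answer: B3=T, B4=T, B4=F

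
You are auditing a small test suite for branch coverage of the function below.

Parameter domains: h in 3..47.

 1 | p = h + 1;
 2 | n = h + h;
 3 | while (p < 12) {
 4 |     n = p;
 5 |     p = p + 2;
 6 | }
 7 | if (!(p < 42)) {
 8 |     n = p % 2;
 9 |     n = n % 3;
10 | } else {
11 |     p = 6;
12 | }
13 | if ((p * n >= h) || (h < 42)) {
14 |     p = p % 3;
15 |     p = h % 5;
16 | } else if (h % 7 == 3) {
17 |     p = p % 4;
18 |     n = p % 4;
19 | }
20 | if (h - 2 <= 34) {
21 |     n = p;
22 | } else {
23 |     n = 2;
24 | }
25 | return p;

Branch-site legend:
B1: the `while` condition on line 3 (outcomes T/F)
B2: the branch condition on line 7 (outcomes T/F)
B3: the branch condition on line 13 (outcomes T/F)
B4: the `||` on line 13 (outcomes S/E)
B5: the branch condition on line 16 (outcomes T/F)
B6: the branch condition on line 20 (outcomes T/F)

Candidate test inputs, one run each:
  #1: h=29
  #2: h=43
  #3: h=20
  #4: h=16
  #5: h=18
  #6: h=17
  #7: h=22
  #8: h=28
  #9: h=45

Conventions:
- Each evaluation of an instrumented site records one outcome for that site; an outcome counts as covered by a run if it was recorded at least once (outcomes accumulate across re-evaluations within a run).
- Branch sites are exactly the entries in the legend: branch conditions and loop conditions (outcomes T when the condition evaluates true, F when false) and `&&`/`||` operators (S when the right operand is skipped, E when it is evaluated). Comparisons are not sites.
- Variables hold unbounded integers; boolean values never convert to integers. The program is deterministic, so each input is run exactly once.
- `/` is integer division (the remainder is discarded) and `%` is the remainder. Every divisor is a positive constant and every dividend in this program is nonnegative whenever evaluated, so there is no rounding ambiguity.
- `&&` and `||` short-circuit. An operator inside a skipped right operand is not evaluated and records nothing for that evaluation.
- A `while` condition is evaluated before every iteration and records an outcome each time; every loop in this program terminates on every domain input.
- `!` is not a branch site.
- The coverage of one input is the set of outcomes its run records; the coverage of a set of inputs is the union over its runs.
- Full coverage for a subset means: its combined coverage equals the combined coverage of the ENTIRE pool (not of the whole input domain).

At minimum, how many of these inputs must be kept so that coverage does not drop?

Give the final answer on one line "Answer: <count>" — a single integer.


#1 (h=29) -> B1->F, B2->F, B4->S, B3->T, B6->T; covered: B1=F, B2=F, B3=T, B4=S, B6=T
#2 (h=43) -> B1->F, B2->T, B4->E, B3->F, B5->F, B6->F; covered: B1=F, B2=T, B3=F, B4=E, B5=F, B6=F
#3 (h=20) -> B1->F, B2->F, B4->S, B3->T, B6->T; covered: B1=F, B2=F, B3=T, B4=S, B6=T
#4 (h=16) -> B1->F, B2->F, B4->S, B3->T, B6->T; covered: B1=F, B2=F, B3=T, B4=S, B6=T
#5 (h=18) -> B1->F, B2->F, B4->S, B3->T, B6->T; covered: B1=F, B2=F, B3=T, B4=S, B6=T
#6 (h=17) -> B1->F, B2->F, B4->S, B3->T, B6->T; covered: B1=F, B2=F, B3=T, B4=S, B6=T
#7 (h=22) -> B1->F, B2->F, B4->S, B3->T, B6->T; covered: B1=F, B2=F, B3=T, B4=S, B6=T
#8 (h=28) -> B1->F, B2->F, B4->S, B3->T, B6->T; covered: B1=F, B2=F, B3=T, B4=S, B6=T
#9 (h=45) -> B1->F, B2->T, B4->E, B3->F, B5->T, B6->F; covered: B1=F, B2=T, B3=F, B4=E, B5=T, B6=F
pool-wide coverage (11 outcomes): B1=F, B2=T, B2=F, B3=T, B3=F, B4=S, B4=E, B5=T, B5=F, B6=T, B6=F
no size-1 subset reaches all 11 outcomes (best union: 6/11)
no size-2 subset reaches all 11 outcomes (best union: 10/11)
size 3: inputs {1, 2, 9} cover all 11 outcomes, and no lexicographically smaller subset of this size does
Answer: 3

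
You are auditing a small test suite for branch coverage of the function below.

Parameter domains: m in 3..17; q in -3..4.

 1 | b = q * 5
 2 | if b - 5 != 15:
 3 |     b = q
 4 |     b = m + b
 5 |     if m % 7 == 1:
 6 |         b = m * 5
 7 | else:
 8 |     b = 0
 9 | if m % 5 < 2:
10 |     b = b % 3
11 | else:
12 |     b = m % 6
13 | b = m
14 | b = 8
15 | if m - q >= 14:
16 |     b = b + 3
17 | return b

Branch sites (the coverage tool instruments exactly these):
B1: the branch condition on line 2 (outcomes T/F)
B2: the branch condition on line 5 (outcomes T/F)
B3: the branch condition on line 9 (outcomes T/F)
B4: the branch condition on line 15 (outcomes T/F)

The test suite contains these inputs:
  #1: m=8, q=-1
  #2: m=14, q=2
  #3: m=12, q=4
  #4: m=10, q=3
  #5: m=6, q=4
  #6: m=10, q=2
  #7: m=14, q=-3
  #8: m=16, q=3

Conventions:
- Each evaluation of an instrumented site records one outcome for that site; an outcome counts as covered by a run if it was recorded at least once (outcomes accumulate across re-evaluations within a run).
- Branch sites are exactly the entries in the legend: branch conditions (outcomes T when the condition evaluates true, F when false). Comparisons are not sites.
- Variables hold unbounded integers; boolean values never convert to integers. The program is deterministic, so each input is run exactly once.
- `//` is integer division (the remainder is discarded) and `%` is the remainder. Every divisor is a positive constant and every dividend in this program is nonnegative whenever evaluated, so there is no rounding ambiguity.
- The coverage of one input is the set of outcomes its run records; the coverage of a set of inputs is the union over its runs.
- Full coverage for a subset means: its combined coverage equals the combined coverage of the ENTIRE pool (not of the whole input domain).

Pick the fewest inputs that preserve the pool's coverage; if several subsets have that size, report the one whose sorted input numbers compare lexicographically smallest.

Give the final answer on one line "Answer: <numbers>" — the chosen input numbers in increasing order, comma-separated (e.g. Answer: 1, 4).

input #1, m=8, q=-1: outcomes B1=T, B2=T, B3=F, B4=F
input #2, m=14, q=2: outcomes B1=T, B2=F, B3=F, B4=F
input #3, m=12, q=4: outcomes B1=F, B3=F, B4=F
input #4, m=10, q=3: outcomes B1=T, B2=F, B3=T, B4=F
input #5, m=6, q=4: outcomes B1=F, B3=T, B4=F
input #6, m=10, q=2: outcomes B1=T, B2=F, B3=T, B4=F
input #7, m=14, q=-3: outcomes B1=T, B2=F, B3=F, B4=T
input #8, m=16, q=3: outcomes B1=T, B2=F, B3=T, B4=F
the full pool covers 8 outcomes: B1=T, B1=F, B2=T, B2=F, B3=T, B3=F, B4=T, B4=F
size 1 is not enough: best union over all size-1 subsets is 4/8
size 2 is not enough: best union over all size-2 subsets is 7/8
size 3: inputs {1, 5, 7} cover all 8 outcomes, and no lexicographically smaller subset of this size does

Answer: 1, 5, 7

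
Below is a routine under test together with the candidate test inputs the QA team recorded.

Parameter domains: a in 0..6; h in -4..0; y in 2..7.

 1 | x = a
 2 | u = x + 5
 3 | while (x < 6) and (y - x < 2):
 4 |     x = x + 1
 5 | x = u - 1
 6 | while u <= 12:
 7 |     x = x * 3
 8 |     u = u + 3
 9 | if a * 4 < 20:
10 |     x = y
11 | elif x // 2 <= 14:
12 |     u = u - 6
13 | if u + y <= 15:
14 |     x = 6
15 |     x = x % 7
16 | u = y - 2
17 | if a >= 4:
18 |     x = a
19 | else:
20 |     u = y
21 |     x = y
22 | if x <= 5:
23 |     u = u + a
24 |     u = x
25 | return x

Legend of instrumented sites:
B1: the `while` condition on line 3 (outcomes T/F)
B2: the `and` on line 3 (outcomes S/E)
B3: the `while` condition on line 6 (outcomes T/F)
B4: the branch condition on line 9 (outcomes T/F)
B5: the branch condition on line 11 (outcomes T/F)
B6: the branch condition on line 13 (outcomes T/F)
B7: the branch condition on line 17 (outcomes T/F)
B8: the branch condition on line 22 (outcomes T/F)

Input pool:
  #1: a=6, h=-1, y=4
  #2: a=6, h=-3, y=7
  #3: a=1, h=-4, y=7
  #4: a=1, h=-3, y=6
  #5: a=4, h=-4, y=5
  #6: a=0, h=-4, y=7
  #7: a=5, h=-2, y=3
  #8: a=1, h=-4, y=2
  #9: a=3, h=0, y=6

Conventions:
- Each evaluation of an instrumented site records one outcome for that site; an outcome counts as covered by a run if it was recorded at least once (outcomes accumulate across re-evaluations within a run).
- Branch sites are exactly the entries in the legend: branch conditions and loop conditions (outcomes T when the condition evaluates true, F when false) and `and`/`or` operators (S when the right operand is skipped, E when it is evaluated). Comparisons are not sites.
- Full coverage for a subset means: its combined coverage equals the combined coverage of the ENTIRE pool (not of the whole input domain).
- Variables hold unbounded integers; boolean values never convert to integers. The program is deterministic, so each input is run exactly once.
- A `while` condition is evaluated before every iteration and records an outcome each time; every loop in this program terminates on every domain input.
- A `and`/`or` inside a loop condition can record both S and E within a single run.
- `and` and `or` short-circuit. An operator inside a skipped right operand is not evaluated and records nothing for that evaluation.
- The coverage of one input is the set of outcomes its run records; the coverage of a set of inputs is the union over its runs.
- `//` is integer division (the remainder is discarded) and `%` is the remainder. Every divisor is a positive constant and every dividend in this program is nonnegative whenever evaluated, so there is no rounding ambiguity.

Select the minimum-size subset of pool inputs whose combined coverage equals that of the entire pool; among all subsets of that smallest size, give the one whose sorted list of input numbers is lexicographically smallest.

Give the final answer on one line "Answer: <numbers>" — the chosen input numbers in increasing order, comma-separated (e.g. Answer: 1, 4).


test 1 (a=6, h=-1, y=4) fires B2->S, B1->F, B3->T, B3->F, B4->F, B5->F, B6->F, B7->T, B8->F; hits B1=F, B2=S, B3=T, B3=F, B4=F, B5=F, B6=F, B7=T, B8=F
test 2 (a=6, h=-3, y=7) fires B2->S, B1->F, B3->T, B3->F, B4->F, B5->F, B6->F, B7->T, B8->F; hits B1=F, B2=S, B3=T, B3=F, B4=F, B5=F, B6=F, B7=T, B8=F
test 3 (a=1, h=-4, y=7) fires B2->E, B1->F, B3->T, B3->T, B3->T, B3->F, B4->T, B6->F, B7->F, B8->F; hits B1=F, B2=E, B3=T, B3=F, B4=T, B6=F, B7=F, B8=F
test 4 (a=1, h=-3, y=6) fires B2->E, B1->F, B3->T, B3->T, B3->T, B3->F, B4->T, B6->F, B7->F, B8->F; hits B1=F, B2=E, B3=T, B3=F, B4=T, B6=F, B7=F, B8=F
test 5 (a=4, h=-4, y=5) fires B2->E, B1->T, B2->E, B1->T, B2->S, B1->F, B3->T, B3->T, B3->F, B4->T, B6->F, B7->T, B8->T; hits B1=T, B1=F, B2=S, B2=E, B3=T, B3=F, B4=T, B6=F, B7=T, B8=T
test 6 (a=0, h=-4, y=7) fires B2->E, B1->F, B3->T, B3->T, B3->T, B3->F, B4->T, B6->F, B7->F, B8->F; hits B1=F, B2=E, B3=T, B3=F, B4=T, B6=F, B7=F, B8=F
test 7 (a=5, h=-2, y=3) fires B2->E, B1->T, B2->S, B1->F, B3->T, B3->F, B4->F, B5->T, B6->T, B7->T, B8->T; hits B1=T, B1=F, B2=S, B2=E, B3=T, B3=F, B4=F, B5=T, B6=T, B7=T, B8=T
test 8 (a=1, h=-4, y=2) fires B2->E, B1->T, B2->E, B1->T, B2->E, B1->T, B2->E, B1->T, B2->E, B1->T, B2->S, B1->F, B3->T, B3->T, ...; hits B1=T, B1=F, B2=S, B2=E, B3=T, B3=F, B4=T, B6=F, B7=F, B8=T
test 9 (a=3, h=0, y=6) fires B2->E, B1->F, B3->T, B3->T, B3->F, B4->T, B6->F, B7->F, B8->F; hits B1=F, B2=E, B3=T, B3=F, B4=T, B6=F, B7=F, B8=F
pool-wide coverage (16 outcomes): B1=T, B1=F, B2=S, B2=E, B3=T, B3=F, B4=T, B4=F, B5=T, B5=F, B6=T, B6=F, B7=T, B7=F, B8=T, B8=F
checked all size-1 subsets: none covers 16 outcomes (max 11/16)
checked all size-2 subsets: none covers 16 outcomes (max 15/16)
inputs {1, 3, 7} (size 3) cover everything; no size-3 subset with a lexicographically smaller index list covers all 16
Answer: 1, 3, 7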